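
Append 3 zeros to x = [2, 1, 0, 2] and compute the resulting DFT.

Original 4-point DFT: [5, 2+1i, -1, 2-1i]
Zero-padded 7-point DFT provides frequency interpolation.

DFT_7([x, 0, ...]) = [5, 0.8216-1.6496i, 3.0245+0.5887i, 0.6540-2.3837i, 0.6540+2.3837i, 3.0245-0.5887i, 0.8216+1.6496i]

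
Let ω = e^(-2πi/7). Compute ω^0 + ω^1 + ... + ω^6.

Sum of all nth roots of unity equals 0 for n > 1 (geometric series with r ≠ 1).

0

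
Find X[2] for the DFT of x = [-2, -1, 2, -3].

X[2] = Σ(n=0 to 3) x[n] · ω_4^(2n) where ω_4 = e^(-2πi/4)
= (-2)·ω_4^0 + (-1)·ω_4^2 + (2)·ω_4^4 + (-3)·ω_4^6

X[2] = 4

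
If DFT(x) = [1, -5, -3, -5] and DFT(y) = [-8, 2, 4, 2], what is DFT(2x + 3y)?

By linearity: DFT(2x + 3y) = 2·DFT(x) + 3·DFT(y)
= 2·[1, -5, -3, -5] + 3·[-8, 2, 4, 2]

Computing element-wise:
Z[0] = 2·(1) + 3·(-8) = -22
Z[1] = 2·(-5) + 3·(2) = -4
Z[2] = 2·(-3) + 3·(4) = 6
Z[3] = 2·(-5) + 3·(2) = -4

DFT(2x + 3y) = 2·X + 3·Y = [-22, -4, 6, -4]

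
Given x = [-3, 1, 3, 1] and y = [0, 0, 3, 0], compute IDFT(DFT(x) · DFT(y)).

(x ⊛ y)[n] = Σ(m=0 to 3) x[m] · y[(n-m) mod 4]

Computing each output sample:
(x ⊛ y)[0] = 9
(x ⊛ y)[1] = 3
(x ⊛ y)[2] = -9
(x ⊛ y)[3] = 3

x ⊛ y = [9, 3, -9, 3]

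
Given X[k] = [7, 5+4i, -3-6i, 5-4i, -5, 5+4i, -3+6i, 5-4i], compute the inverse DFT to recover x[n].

x[n] = (1/8) Σ(k=0 to 7) X[k] · e^(2πikn/8)

Computing each x[n]:
x[0] = 2
x[1] = 3
x[2] = -1
x[3] = 0
x[4] = -3
x[5] = 3
x[6] = 3
x[7] = 0

x = [2, 3, -1, 0, -3, 3, 3, 0]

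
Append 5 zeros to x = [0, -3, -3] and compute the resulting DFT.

Original 3-point DFT: [-6, 3, 3]
Zero-padded 8-point DFT provides frequency interpolation.

DFT_8([x, 0, ...]) = [-6, -2.1213+5.1213i, 3+3i, 2.1213-0.8787i, 0, 2.1213+0.8787i, 3-3i, -2.1213-5.1213i]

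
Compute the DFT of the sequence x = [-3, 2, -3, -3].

X[k] = Σ(n=0 to 3) x[n] · ω_4^(nk)
where ω_4 = e^(-2πi/4)

Computing each X[k]:
X[0] = -7
X[1] = -5i
X[2] = -5
X[3] = 5i

X = [-7, -5i, -5, 5i]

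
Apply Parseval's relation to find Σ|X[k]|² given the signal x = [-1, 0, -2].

Parseval: Σ|x[n]|² = (1/N)Σ|X[k]|², so Σ|X[k]|² = N·Σ|x[n]|² = 3·5.0000

Σ|X[k]|² = N·Σ|x[n]|² = 3·5.0000 = 15.0000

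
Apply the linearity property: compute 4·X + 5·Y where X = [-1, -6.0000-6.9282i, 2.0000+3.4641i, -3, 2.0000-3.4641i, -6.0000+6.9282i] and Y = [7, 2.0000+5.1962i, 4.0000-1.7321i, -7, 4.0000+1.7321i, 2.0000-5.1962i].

By linearity: DFT(4x + 5y) = 4·DFT(x) + 5·DFT(y)
= 4·[-1, -6.0000-6.9282i, 2.0000+3.4641i, -3, 2.0000-3.4641i, -6.0000+6.9282i] + 5·[7, 2.0000+5.1962i, 4.0000-1.7321i, -7, 4.0000+1.7321i, 2.0000-5.1962i]

Computing element-wise:
Z[0] = 4·(-1) + 5·(7) = 31
Z[1] = 4·(-6.0000-6.9282i) + 5·(2.0000+5.1962i) = -14.0000-1.7318i
Z[2] = 4·(2.0000+3.4641i) + 5·(4.0000-1.7321i) = 28.0000+5.1959i
Z[3] = 4·(-3) + 5·(-7) = -47
Z[4] = 4·(2.0000-3.4641i) + 5·(4.0000+1.7321i) = 28.0000-5.1959i
Z[5] = 4·(-6.0000+6.9282i) + 5·(2.0000-5.1962i) = -14.0000+1.7318i

DFT(4x + 5y) = 4·X + 5·Y = [31, -14.0000-1.7318i, 28.0000+5.1959i, -47, 28.0000-5.1959i, -14.0000+1.7318i]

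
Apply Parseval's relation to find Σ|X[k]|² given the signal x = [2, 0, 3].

Parseval: Σ|x[n]|² = (1/N)Σ|X[k]|², so Σ|X[k]|² = N·Σ|x[n]|² = 3·13.0000

Σ|X[k]|² = N·Σ|x[n]|² = 3·13.0000 = 39.0000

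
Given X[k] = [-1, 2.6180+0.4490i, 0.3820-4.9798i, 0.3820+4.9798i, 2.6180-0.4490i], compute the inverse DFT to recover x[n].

x[n] = (1/5) Σ(k=0 to 4) X[k] · e^(2πikn/5)

Computing each x[n]:
x[0] = 1
x[1] = 1
x[2] = -3
x[3] = 1
x[4] = -1

x = [1, 1, -3, 1, -1]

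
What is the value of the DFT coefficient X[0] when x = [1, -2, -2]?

X[0] = Σ(n=0 to 2) x[n] · ω_3^0 = Σ x[n]
= (1) + (-2) + (-2)

X[0] = -3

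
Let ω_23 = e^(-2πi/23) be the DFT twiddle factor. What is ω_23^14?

ω_23^14 = e^(-2πi·14/23)
= cos(-2π·14/23) + i·sin(-2π·14/23)
= cos(-28π/23) + i·sin(-28π/23)

ω_23^14 = cos(-28π/23) + i·sin(-28π/23) = -0.7757+0.6311i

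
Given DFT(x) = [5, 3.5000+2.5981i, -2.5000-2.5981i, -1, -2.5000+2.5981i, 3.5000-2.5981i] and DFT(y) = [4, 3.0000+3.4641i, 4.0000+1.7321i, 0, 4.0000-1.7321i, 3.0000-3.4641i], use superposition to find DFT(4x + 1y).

By linearity: DFT(4x + 1y) = 4·DFT(x) + 1·DFT(y)
= 4·[5, 3.5000+2.5981i, -2.5000-2.5981i, -1, -2.5000+2.5981i, 3.5000-2.5981i] + 1·[4, 3.0000+3.4641i, 4.0000+1.7321i, 0, 4.0000-1.7321i, 3.0000-3.4641i]

Computing element-wise:
Z[0] = 4·(5) + 1·(4) = 24
Z[1] = 4·(3.5000+2.5981i) + 1·(3.0000+3.4641i) = 17.0000+13.8565i
Z[2] = 4·(-2.5000-2.5981i) + 1·(4.0000+1.7321i) = -6.0000-8.6603i
Z[3] = 4·(-1) + 1·(0) = -4
Z[4] = 4·(-2.5000+2.5981i) + 1·(4.0000-1.7321i) = -6.0000+8.6603i
Z[5] = 4·(3.5000-2.5981i) + 1·(3.0000-3.4641i) = 17.0000-13.8565i

DFT(4x + 1y) = 4·X + 1·Y = [24, 17.0000+13.8565i, -6.0000-8.6603i, -4, -6.0000+8.6603i, 17.0000-13.8565i]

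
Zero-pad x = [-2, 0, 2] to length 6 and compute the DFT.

Original 3-point DFT: [0, -3.0000+1.7321i, -3.0000-1.7321i]
Zero-padded 6-point DFT provides frequency interpolation.

DFT_6([x, 0, ...]) = [0, -3.0000-1.7321i, -3.0000+1.7321i, 0, -3.0000-1.7321i, -3.0000+1.7321i]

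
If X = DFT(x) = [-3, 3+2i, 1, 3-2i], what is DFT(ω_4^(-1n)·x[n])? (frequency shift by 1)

Modulation property: DFT(ω_4^(-1n)·x[n]) = X[(k-1) mod 4], so circularly shift X by 1 positions.

X[k-1] = [3-2i, -3, 3+2i, 1]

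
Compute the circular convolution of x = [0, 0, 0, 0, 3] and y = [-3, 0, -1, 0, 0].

(x ⊛ y)[n] = Σ(m=0 to 4) x[m] · y[(n-m) mod 5]

Computing each output sample:
(x ⊛ y)[0] = 0
(x ⊛ y)[1] = -3
(x ⊛ y)[2] = 0
(x ⊛ y)[3] = 0
(x ⊛ y)[4] = -9

x ⊛ y = [0, -3, 0, 0, -9]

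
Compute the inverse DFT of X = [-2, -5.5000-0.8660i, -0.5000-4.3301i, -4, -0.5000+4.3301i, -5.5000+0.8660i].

x[n] = (1/6) Σ(k=0 to 5) X[k] · e^(2πikn/6)

Computing each x[n]:
x[0] = -3
x[1] = 1
x[2] = -1
x[3] = 2
x[4] = 1
x[5] = -2

x = [-3, 1, -1, 2, 1, -2]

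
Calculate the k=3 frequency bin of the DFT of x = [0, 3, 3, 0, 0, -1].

X[3] = Σ(n=0 to 5) x[n] · ω_6^(3n) where ω_6 = e^(-2πi/6)
= (0)·ω_6^0 + (3)·ω_6^3 + (3)·ω_6^6 + (0)·ω_6^9 + (0)·ω_6^12 + (-1)·ω_6^15

X[3] = 1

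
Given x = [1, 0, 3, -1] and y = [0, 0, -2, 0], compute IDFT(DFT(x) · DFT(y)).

(x ⊛ y)[n] = Σ(m=0 to 3) x[m] · y[(n-m) mod 4]

Computing each output sample:
(x ⊛ y)[0] = -6
(x ⊛ y)[1] = 2
(x ⊛ y)[2] = -2
(x ⊛ y)[3] = 0

x ⊛ y = [-6, 2, -2, 0]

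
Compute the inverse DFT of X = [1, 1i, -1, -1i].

x[n] = (1/4) Σ(k=0 to 3) X[k] · e^(2πikn/4)

Computing each x[n]:
x[0] = 0
x[1] = 0
x[2] = 0
x[3] = 1

x = [0, 0, 0, 1]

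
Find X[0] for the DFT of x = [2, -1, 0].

X[0] = Σ(n=0 to 2) x[n] · ω_3^0 = Σ x[n]
= (2) + (-1) + (0)

X[0] = 1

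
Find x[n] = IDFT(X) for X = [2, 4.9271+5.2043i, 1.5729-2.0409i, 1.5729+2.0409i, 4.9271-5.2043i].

x[n] = (1/5) Σ(k=0 to 4) X[k] · e^(2πikn/5)

Computing each x[n]:
x[0] = 3
x[1] = -1
x[2] = -3
x[3] = 1
x[4] = 2

x = [3, -1, -3, 1, 2]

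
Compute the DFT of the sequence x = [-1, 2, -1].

X[k] = Σ(n=0 to 2) x[n] · ω_3^(nk)
where ω_3 = e^(-2πi/3)

Computing each X[k]:
X[0] = 0
X[1] = -1.5000-2.5981i
X[2] = -1.5000+2.5981i

X = [0, -1.5000-2.5981i, -1.5000+2.5981i]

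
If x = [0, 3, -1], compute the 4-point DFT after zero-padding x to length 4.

Original 3-point DFT: [2, -1.0000-3.4641i, -1.0000+3.4641i]
Zero-padded 4-point DFT provides frequency interpolation.

DFT_4([x, 0, ...]) = [2, 1-3i, -4, 1+3i]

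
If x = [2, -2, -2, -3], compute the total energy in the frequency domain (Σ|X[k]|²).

Parseval: Σ|x[n]|² = (1/N)Σ|X[k]|², so Σ|X[k]|² = N·Σ|x[n]|² = 4·21.0000

Σ|X[k]|² = N·Σ|x[n]|² = 4·21.0000 = 84.0000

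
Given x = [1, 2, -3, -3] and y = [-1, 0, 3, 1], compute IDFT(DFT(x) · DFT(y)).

(x ⊛ y)[n] = Σ(m=0 to 3) x[m] · y[(n-m) mod 4]

Computing each output sample:
(x ⊛ y)[0] = -8
(x ⊛ y)[1] = -14
(x ⊛ y)[2] = 3
(x ⊛ y)[3] = 10

x ⊛ y = [-8, -14, 3, 10]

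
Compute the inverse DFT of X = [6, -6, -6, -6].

x[n] = (1/4) Σ(k=0 to 3) X[k] · e^(2πikn/4)

Computing each x[n]:
x[0] = -3
x[1] = 3
x[2] = 3
x[3] = 3

x = [-3, 3, 3, 3]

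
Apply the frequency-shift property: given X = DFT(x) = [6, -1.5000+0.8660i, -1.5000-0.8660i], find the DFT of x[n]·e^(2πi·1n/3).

Modulation property: DFT(ω_3^(-1n)·x[n]) = X[(k-1) mod 3], so circularly shift X by 1 positions.

X[k-1] = [-1.5000-0.8660i, 6, -1.5000+0.8660i]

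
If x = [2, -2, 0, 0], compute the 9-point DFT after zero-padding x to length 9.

Original 4-point DFT: [0, 2+2i, 4, 2-2i]
Zero-padded 9-point DFT provides frequency interpolation.

DFT_9([x, 0, ...]) = [0, 0.4679+1.2856i, 1.6527+1.9696i, 3.0000+1.7321i, 3.8794+0.6840i, 3.8794-0.6840i, 3.0000-1.7321i, 1.6527-1.9696i, 0.4679-1.2856i]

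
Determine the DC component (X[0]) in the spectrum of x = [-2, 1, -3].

X[0] = Σ(n=0 to 2) x[n] · ω_3^0 = Σ x[n]
= (-2) + (1) + (-3)

X[0] = -4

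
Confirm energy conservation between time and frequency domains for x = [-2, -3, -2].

Time domain:
Σ|x[n]|² = |-2|² + |-3|² + |-2|² = 17.0000

Frequency domain:
(1/3)Σ|X[k]|² = (1/3)(|-7|² + |0.5000+0.8660i|² + |0.5000-0.8660i|²) = (1/3)·51.0000 = 17.0000

Both sides agree, confirming Parseval's theorem.

Σ|x[n]|² = (1/N)Σ|X[k]|² = 17.0000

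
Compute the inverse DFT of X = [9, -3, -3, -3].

x[n] = (1/4) Σ(k=0 to 3) X[k] · e^(2πikn/4)

Computing each x[n]:
x[0] = 0
x[1] = 3
x[2] = 3
x[3] = 3

x = [0, 3, 3, 3]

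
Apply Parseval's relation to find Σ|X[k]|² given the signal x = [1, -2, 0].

Parseval: Σ|x[n]|² = (1/N)Σ|X[k]|², so Σ|X[k]|² = N·Σ|x[n]|² = 3·5.0000

Σ|X[k]|² = N·Σ|x[n]|² = 3·5.0000 = 15.0000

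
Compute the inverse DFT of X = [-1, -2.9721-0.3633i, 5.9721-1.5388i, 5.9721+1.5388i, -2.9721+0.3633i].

x[n] = (1/5) Σ(k=0 to 4) X[k] · e^(2πikn/5)

Computing each x[n]:
x[0] = 1
x[1] = -2
x[2] = 1
x[3] = 2
x[4] = -3

x = [1, -2, 1, 2, -3]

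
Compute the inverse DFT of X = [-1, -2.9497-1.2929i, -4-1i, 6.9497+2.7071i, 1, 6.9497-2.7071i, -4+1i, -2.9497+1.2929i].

x[n] = (1/8) Σ(k=0 to 7) X[k] · e^(2πikn/8)

Computing each x[n]:
x[0] = 0
x[1] = -2
x[2] = 2
x[3] = 1
x[4] = -2
x[5] = 2
x[6] = 0
x[7] = -2

x = [0, -2, 2, 1, -2, 2, 0, -2]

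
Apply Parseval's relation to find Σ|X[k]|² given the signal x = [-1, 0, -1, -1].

Parseval: Σ|x[n]|² = (1/N)Σ|X[k]|², so Σ|X[k]|² = N·Σ|x[n]|² = 4·3.0000

Σ|X[k]|² = N·Σ|x[n]|² = 4·3.0000 = 12.0000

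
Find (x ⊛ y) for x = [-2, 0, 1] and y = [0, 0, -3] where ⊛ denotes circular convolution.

(x ⊛ y)[n] = Σ(m=0 to 2) x[m] · y[(n-m) mod 3]

Computing each output sample:
(x ⊛ y)[0] = 0
(x ⊛ y)[1] = -3
(x ⊛ y)[2] = 6

x ⊛ y = [0, -3, 6]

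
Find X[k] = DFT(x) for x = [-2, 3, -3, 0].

X[k] = Σ(n=0 to 3) x[n] · ω_4^(nk)
where ω_4 = e^(-2πi/4)

Computing each X[k]:
X[0] = -2
X[1] = 1-3i
X[2] = -8
X[3] = 1+3i

X = [-2, 1-3i, -8, 1+3i]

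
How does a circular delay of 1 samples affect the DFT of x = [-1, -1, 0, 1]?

Time shift by 1: X_shifted[k] = ω_4^(1k) · X[k]
Shifted x = [1, -1, -1, 0]

DFT(x[n-1]) = [-1, 2+1i, 1, 2-1i]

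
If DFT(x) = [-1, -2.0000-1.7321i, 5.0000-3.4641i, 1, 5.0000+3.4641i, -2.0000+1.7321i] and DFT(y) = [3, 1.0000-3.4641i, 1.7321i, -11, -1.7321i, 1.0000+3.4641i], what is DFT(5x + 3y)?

By linearity: DFT(5x + 3y) = 5·DFT(x) + 3·DFT(y)
= 5·[-1, -2.0000-1.7321i, 5.0000-3.4641i, 1, 5.0000+3.4641i, -2.0000+1.7321i] + 3·[3, 1.0000-3.4641i, 1.7321i, -11, -1.7321i, 1.0000+3.4641i]

Computing element-wise:
Z[0] = 5·(-1) + 3·(3) = 4
Z[1] = 5·(-2.0000-1.7321i) + 3·(1.0000-3.4641i) = -7.0000-19.0528i
Z[2] = 5·(5.0000-3.4641i) + 3·(1.7321i) = 25.0000-12.1242i
Z[3] = 5·(1) + 3·(-11) = -28
Z[4] = 5·(5.0000+3.4641i) + 3·(-1.7321i) = 25.0000+12.1242i
Z[5] = 5·(-2.0000+1.7321i) + 3·(1.0000+3.4641i) = -7.0000+19.0528i

DFT(5x + 3y) = 5·X + 3·Y = [4, -7.0000-19.0528i, 25.0000-12.1242i, -28, 25.0000+12.1242i, -7.0000+19.0528i]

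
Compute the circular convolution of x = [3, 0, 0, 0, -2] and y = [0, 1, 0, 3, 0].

(x ⊛ y)[n] = Σ(m=0 to 4) x[m] · y[(n-m) mod 5]

Computing each output sample:
(x ⊛ y)[0] = -2
(x ⊛ y)[1] = 3
(x ⊛ y)[2] = -6
(x ⊛ y)[3] = 9
(x ⊛ y)[4] = 0

x ⊛ y = [-2, 3, -6, 9, 0]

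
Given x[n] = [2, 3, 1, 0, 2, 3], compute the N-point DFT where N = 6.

X[k] = Σ(n=0 to 5) x[n] · ω_6^(nk)
where ω_6 = e^(-2πi/6)

Computing each X[k]:
X[0] = 11
X[1] = 3.5000+0.8660i
X[2] = -2.5000-0.8660i
X[3] = -1
X[4] = -2.5000+0.8660i
X[5] = 3.5000-0.8660i

X = [11, 3.5000+0.8660i, -2.5000-0.8660i, -1, -2.5000+0.8660i, 3.5000-0.8660i]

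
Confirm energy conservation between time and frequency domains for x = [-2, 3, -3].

Time domain:
Σ|x[n]|² = |-2|² + |3|² + |-3|² = 22.0000

Frequency domain:
(1/3)Σ|X[k]|² = (1/3)(|-2|² + |-2.0000-5.1962i|² + |-2.0000+5.1962i|²) = (1/3)·66.0000 = 22.0000

Both sides agree, confirming Parseval's theorem.

Σ|x[n]|² = (1/N)Σ|X[k]|² = 22.0000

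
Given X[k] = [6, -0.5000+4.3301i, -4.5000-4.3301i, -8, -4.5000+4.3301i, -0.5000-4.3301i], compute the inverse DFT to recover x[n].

x[n] = (1/6) Σ(k=0 to 5) X[k] · e^(2πikn/6)

Computing each x[n]:
x[0] = -2
x[1] = 3
x[2] = -2
x[3] = 1
x[4] = 3
x[5] = 3

x = [-2, 3, -2, 1, 3, 3]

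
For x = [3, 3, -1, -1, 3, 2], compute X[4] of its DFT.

X[4] = Σ(n=0 to 5) x[n] · ω_6^(4n) where ω_6 = e^(-2πi/6)
= (3)·ω_6^0 + (3)·ω_6^4 + (-1)·ω_6^8 + (-1)·ω_6^12 + (3)·ω_6^16 + (2)·ω_6^20

X[4] = -1.5000+4.3301i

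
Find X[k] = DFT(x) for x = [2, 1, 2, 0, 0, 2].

X[k] = Σ(n=0 to 5) x[n] · ω_6^(nk)
where ω_6 = e^(-2πi/6)

Computing each X[k]:
X[0] = 7
X[1] = 2.5000-0.8660i
X[2] = -0.5000+2.5981i
X[3] = 1
X[4] = -0.5000-2.5981i
X[5] = 2.5000+0.8660i

X = [7, 2.5000-0.8660i, -0.5000+2.5981i, 1, -0.5000-2.5981i, 2.5000+0.8660i]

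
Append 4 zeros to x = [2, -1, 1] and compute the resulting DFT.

Original 3-point DFT: [2, 2.0000+1.7321i, 2.0000-1.7321i]
Zero-padded 7-point DFT provides frequency interpolation.

DFT_7([x, 0, ...]) = [2, 1.1540-0.1931i, 1.3216+1.4088i, 3.5245+1.2157i, 3.5245-1.2157i, 1.3216-1.4088i, 1.1540+0.1931i]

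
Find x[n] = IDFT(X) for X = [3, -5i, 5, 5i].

x[n] = (1/4) Σ(k=0 to 3) X[k] · e^(2πikn/4)

Computing each x[n]:
x[0] = 2
x[1] = 2
x[2] = 2
x[3] = -3

x = [2, 2, 2, -3]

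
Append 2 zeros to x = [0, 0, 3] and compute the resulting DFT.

Original 3-point DFT: [3, -1.5000+2.5981i, -1.5000-2.5981i]
Zero-padded 5-point DFT provides frequency interpolation.

DFT_5([x, 0, ...]) = [3, -2.4271-1.7634i, 0.9271+2.8532i, 0.9271-2.8532i, -2.4271+1.7634i]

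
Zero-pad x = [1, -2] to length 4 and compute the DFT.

Original 2-point DFT: [-1, 3]
Zero-padded 4-point DFT provides frequency interpolation.

DFT_4([x, 0, ...]) = [-1, 1+2i, 3, 1-2i]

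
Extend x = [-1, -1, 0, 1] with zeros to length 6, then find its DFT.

Original 4-point DFT: [-1, -1+2i, -1, -1-2i]
Zero-padded 6-point DFT provides frequency interpolation.

DFT_6([x, 0, ...]) = [-1, -2.5000+0.8660i, 0.5000+0.8660i, -1, 0.5000-0.8660i, -2.5000-0.8660i]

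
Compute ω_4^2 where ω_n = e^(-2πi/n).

ω_4^2 = e^(-2πi·2/4)
= cos(-2π·2/4) + i·sin(-2π·2/4)
= cos(-4π/4) + i·sin(-4π/4)

ω_4^2 = cos(-4π/4) + i·sin(-4π/4) = -1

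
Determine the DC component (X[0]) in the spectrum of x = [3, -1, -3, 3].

X[0] = Σ(n=0 to 3) x[n] · ω_4^0 = Σ x[n]
= (3) + (-1) + (-3) + (3)

X[0] = 2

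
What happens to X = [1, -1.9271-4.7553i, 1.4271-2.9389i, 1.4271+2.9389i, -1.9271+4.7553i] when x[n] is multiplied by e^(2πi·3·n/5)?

Modulation property: DFT(ω_5^(-3n)·x[n]) = X[(k-3) mod 5], so circularly shift X by 3 positions.

X[k-3] = [1.4271-2.9389i, 1.4271+2.9389i, -1.9271+4.7553i, 1, -1.9271-4.7553i]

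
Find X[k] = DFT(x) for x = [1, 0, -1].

X[k] = Σ(n=0 to 2) x[n] · ω_3^(nk)
where ω_3 = e^(-2πi/3)

Computing each X[k]:
X[0] = 0
X[1] = 1.5000-0.8660i
X[2] = 1.5000+0.8660i

X = [0, 1.5000-0.8660i, 1.5000+0.8660i]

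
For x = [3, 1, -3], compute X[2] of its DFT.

X[2] = Σ(n=0 to 2) x[n] · ω_3^(2n) where ω_3 = e^(-2πi/3)
= (3)·ω_3^0 + (1)·ω_3^2 + (-3)·ω_3^4

X[2] = 4.0000+3.4641i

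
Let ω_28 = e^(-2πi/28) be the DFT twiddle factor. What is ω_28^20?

ω_28^20 = e^(-2πi·20/28)
= cos(-2π·20/28) + i·sin(-2π·20/28)
= cos(-40π/28) + i·sin(-40π/28)

ω_28^20 = cos(-40π/28) + i·sin(-40π/28) = -0.2225+0.9749i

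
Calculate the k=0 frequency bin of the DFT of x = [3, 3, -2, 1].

X[0] = Σ(n=0 to 3) x[n] · ω_4^0 = Σ x[n]
= (3) + (3) + (-2) + (1)

X[0] = 5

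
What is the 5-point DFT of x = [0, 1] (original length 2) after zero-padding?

Original 2-point DFT: [1, -1]
Zero-padded 5-point DFT provides frequency interpolation.

DFT_5([x, 0, ...]) = [1, 0.3090-0.9511i, -0.8090-0.5878i, -0.8090+0.5878i, 0.3090+0.9511i]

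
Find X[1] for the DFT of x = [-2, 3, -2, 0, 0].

X[1] = Σ(n=0 to 4) x[n] · ω_5^(1n) where ω_5 = e^(-2πi/5)
= (-2)·ω_5^0 + (3)·ω_5^1 + (-2)·ω_5^2 + (0)·ω_5^3 + (0)·ω_5^4

X[1] = 0.5451-1.6776i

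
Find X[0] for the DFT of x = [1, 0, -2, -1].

X[0] = Σ(n=0 to 3) x[n] · ω_4^0 = Σ x[n]
= (1) + (0) + (-2) + (-1)

X[0] = -2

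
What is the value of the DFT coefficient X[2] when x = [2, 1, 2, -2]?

X[2] = Σ(n=0 to 3) x[n] · ω_4^(2n) where ω_4 = e^(-2πi/4)
= (2)·ω_4^0 + (1)·ω_4^2 + (2)·ω_4^4 + (-2)·ω_4^6

X[2] = 5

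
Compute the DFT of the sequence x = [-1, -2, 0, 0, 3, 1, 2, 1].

X[k] = Σ(n=0 to 7) x[n] · ω_8^(nk)
where ω_8 = e^(-2πi/8)

Computing each X[k]:
X[0] = 4
X[1] = -5.4142+4.8284i
X[2] = 2i
X[3] = -2.5858+0.8284i
X[4] = 4
X[5] = -2.5858-0.8284i
X[6] = -2i
X[7] = -5.4142-4.8284i

X = [4, -5.4142+4.8284i, 2i, -2.5858+0.8284i, 4, -2.5858-0.8284i, -2i, -5.4142-4.8284i]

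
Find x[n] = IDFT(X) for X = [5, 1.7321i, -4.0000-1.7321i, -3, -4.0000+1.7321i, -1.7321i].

x[n] = (1/6) Σ(k=0 to 5) X[k] · e^(2πikn/6)

Computing each x[n]:
x[0] = -1
x[1] = 2
x[2] = 0
x[3] = 0
x[4] = 2
x[5] = 2

x = [-1, 2, 0, 0, 2, 2]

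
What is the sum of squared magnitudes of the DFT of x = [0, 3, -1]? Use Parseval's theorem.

Parseval: Σ|x[n]|² = (1/N)Σ|X[k]|², so Σ|X[k]|² = N·Σ|x[n]|² = 3·10.0000

Σ|X[k]|² = N·Σ|x[n]|² = 3·10.0000 = 30.0000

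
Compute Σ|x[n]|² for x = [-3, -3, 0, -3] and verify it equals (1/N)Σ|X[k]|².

Time domain:
Σ|x[n]|² = |-3|² + |-3|² + |0|² + |-3|² = 27.0000

Frequency domain:
(1/4)Σ|X[k]|² = (1/4)(|-9|² + |-3|² + |3|² + |-3|²) = (1/4)·108.0000 = 27.0000

Both sides agree, confirming Parseval's theorem.

Σ|x[n]|² = (1/N)Σ|X[k]|² = 27.0000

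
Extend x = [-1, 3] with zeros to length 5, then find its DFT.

Original 2-point DFT: [2, -4]
Zero-padded 5-point DFT provides frequency interpolation.

DFT_5([x, 0, ...]) = [2, -0.0729-2.8532i, -3.4271-1.7634i, -3.4271+1.7634i, -0.0729+2.8532i]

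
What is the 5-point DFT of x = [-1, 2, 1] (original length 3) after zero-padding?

Original 3-point DFT: [2, -2.5000-0.8660i, -2.5000+0.8660i]
Zero-padded 5-point DFT provides frequency interpolation.

DFT_5([x, 0, ...]) = [2, -1.1910-2.4899i, -2.3090-0.2245i, -2.3090+0.2245i, -1.1910+2.4899i]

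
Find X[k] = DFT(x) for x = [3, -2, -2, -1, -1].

X[k] = Σ(n=0 to 4) x[n] · ω_5^(nk)
where ω_5 = e^(-2πi/5)

Computing each X[k]:
X[0] = -3
X[1] = 4.5000+1.5388i
X[2] = 4.5000-0.3633i
X[3] = 4.5000+0.3633i
X[4] = 4.5000-1.5388i

X = [-3, 4.5000+1.5388i, 4.5000-0.3633i, 4.5000+0.3633i, 4.5000-1.5388i]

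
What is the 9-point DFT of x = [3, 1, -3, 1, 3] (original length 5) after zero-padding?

Original 5-point DFT: [5, 5.8541+4.2533i, -0.8541-2.6287i, -0.8541+2.6287i, 5.8541-4.2533i]
Zero-padded 9-point DFT provides frequency interpolation.

DFT_9([x, 0, ...]) = [5, -0.0740+0.4195i, 7.7909+2.8356i, 3.5000-6.0622i, -0.2169-0.1820i, -0.2169+0.1820i, 3.5000+6.0622i, 7.7909-2.8356i, -0.0740-0.4195i]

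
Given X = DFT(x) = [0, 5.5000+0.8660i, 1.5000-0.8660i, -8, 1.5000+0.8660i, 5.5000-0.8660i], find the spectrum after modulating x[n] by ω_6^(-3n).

Modulation property: DFT(ω_6^(-3n)·x[n]) = X[(k-3) mod 6], so circularly shift X by 3 positions.

X[k-3] = [-8, 1.5000+0.8660i, 5.5000-0.8660i, 0, 5.5000+0.8660i, 1.5000-0.8660i]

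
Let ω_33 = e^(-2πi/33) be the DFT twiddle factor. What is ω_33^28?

ω_33^28 = e^(-2πi·28/33)
= cos(-2π·28/33) + i·sin(-2π·28/33)
= cos(-56π/33) + i·sin(-56π/33)

ω_33^28 = cos(-56π/33) + i·sin(-56π/33) = 0.5801+0.8146i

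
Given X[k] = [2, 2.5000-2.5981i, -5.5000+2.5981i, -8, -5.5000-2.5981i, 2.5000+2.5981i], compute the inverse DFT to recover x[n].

x[n] = (1/6) Σ(k=0 to 5) X[k] · e^(2πikn/6)

Computing each x[n]:
x[0] = -2
x[1] = 3
x[2] = 1
x[3] = -1
x[4] = -2
x[5] = 3

x = [-2, 3, 1, -1, -2, 3]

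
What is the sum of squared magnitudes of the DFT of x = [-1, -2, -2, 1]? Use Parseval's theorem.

Parseval: Σ|x[n]|² = (1/N)Σ|X[k]|², so Σ|X[k]|² = N·Σ|x[n]|² = 4·10.0000

Σ|X[k]|² = N·Σ|x[n]|² = 4·10.0000 = 40.0000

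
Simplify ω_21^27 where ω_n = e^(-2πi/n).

Since ω_21^21 = 1, powers reduce modulo 21.
27 mod 21 = 6
So ω_21^27 = ω_21^6 = e^(-2πi·6/21)

ω_21^27 = ω_21^6 = -0.2225-0.9749i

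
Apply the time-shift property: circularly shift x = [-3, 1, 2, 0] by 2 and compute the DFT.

Time shift by 2: X_shifted[k] = ω_4^(2k) · X[k]
Shifted x = [2, 0, -3, 1]

DFT(x[n-2]) = [0, 5+1i, -2, 5-1i]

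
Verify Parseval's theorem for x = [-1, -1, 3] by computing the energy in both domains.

Time domain:
Σ|x[n]|² = |-1|² + |-1|² + |3|² = 11.0000

Frequency domain:
(1/3)Σ|X[k]|² = (1/3)(|1|² + |-2.0000+3.4641i|² + |-2.0000-3.4641i|²) = (1/3)·33.0000 = 11.0000

Both sides agree, confirming Parseval's theorem.

Σ|x[n]|² = (1/N)Σ|X[k]|² = 11.0000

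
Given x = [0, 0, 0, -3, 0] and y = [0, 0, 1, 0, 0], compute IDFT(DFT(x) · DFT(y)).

(x ⊛ y)[n] = Σ(m=0 to 4) x[m] · y[(n-m) mod 5]

Computing each output sample:
(x ⊛ y)[0] = -3
(x ⊛ y)[1] = 0
(x ⊛ y)[2] = 0
(x ⊛ y)[3] = 0
(x ⊛ y)[4] = 0

x ⊛ y = [-3, 0, 0, 0, 0]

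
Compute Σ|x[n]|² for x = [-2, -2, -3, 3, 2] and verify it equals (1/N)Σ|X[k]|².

Time domain:
Σ|x[n]|² = |-2|² + |-2|² + |-3|² + |3|² + |2|² = 30.0000

Frequency domain:
(1/5)Σ|X[k]|² = (1/5)(|-2|² + |-2.0000+7.3309i|² + |-2.0000-3.3552i|² + |-2.0000+3.3552i|² + |-2.0000-7.3309i|²) = (1/5)·150.0000 = 30.0000

Both sides agree, confirming Parseval's theorem.

Σ|x[n]|² = (1/N)Σ|X[k]|² = 30.0000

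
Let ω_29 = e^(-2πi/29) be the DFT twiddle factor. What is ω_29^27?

ω_29^27 = e^(-2πi·27/29)
= cos(-2π·27/29) + i·sin(-2π·27/29)
= cos(-54π/29) + i·sin(-54π/29)

ω_29^27 = cos(-54π/29) + i·sin(-54π/29) = 0.9076+0.4199i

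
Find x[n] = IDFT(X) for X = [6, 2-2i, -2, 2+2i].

x[n] = (1/4) Σ(k=0 to 3) X[k] · e^(2πikn/4)

Computing each x[n]:
x[0] = 2
x[1] = 3
x[2] = 0
x[3] = 1

x = [2, 3, 0, 1]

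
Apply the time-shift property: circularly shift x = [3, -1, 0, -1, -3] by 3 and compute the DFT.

Time shift by 3: X_shifted[k] = ω_5^(3k) · X[k]
Shifted x = [0, -1, -3, 3, -1]

DFT(x[n-3]) = [-2, -0.6180+3.5267i, 1.6180-5.7063i, 1.6180+5.7063i, -0.6180-3.5267i]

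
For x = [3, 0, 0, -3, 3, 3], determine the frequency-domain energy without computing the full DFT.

Parseval: Σ|x[n]|² = (1/N)Σ|X[k]|², so Σ|X[k]|² = N·Σ|x[n]|² = 6·36.0000

Σ|X[k]|² = N·Σ|x[n]|² = 6·36.0000 = 216.0000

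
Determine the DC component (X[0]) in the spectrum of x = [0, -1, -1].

X[0] = Σ(n=0 to 2) x[n] · ω_3^0 = Σ x[n]
= (0) + (-1) + (-1)

X[0] = -2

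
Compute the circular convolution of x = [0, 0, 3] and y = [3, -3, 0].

(x ⊛ y)[n] = Σ(m=0 to 2) x[m] · y[(n-m) mod 3]

Computing each output sample:
(x ⊛ y)[0] = -9
(x ⊛ y)[1] = 0
(x ⊛ y)[2] = 9

x ⊛ y = [-9, 0, 9]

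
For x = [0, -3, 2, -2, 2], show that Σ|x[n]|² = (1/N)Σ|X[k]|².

Time domain:
Σ|x[n]|² = |0|² + |-3|² + |2|² + |-2|² + |2|² = 21.0000

Frequency domain:
(1/5)Σ|X[k]|² = (1/5)(|-1|² + |-0.3090+2.4041i|² + |0.8090+6.7432i|² + |0.8090-6.7432i|² + |-0.3090-2.4041i|²) = (1/5)·105.0000 = 21.0000

Both sides agree, confirming Parseval's theorem.

Σ|x[n]|² = (1/N)Σ|X[k]|² = 21.0000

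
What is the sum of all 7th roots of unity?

Sum of all nth roots of unity equals 0 for n > 1 (geometric series with r ≠ 1).

0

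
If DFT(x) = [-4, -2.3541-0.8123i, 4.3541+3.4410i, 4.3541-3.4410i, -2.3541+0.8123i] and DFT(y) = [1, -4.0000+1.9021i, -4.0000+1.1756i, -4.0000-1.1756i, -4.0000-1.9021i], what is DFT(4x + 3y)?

By linearity: DFT(4x + 3y) = 4·DFT(x) + 3·DFT(y)
= 4·[-4, -2.3541-0.8123i, 4.3541+3.4410i, 4.3541-3.4410i, -2.3541+0.8123i] + 3·[1, -4.0000+1.9021i, -4.0000+1.1756i, -4.0000-1.1756i, -4.0000-1.9021i]

Computing element-wise:
Z[0] = 4·(-4) + 3·(1) = -13
Z[1] = 4·(-2.3541-0.8123i) + 3·(-4.0000+1.9021i) = -21.4164+2.4571i
Z[2] = 4·(4.3541+3.4410i) + 3·(-4.0000+1.1756i) = 5.4164+17.2908i
Z[3] = 4·(4.3541-3.4410i) + 3·(-4.0000-1.1756i) = 5.4164-17.2908i
Z[4] = 4·(-2.3541+0.8123i) + 3·(-4.0000-1.9021i) = -21.4164-2.4571i

DFT(4x + 3y) = 4·X + 3·Y = [-13, -21.4164+2.4571i, 5.4164+17.2908i, 5.4164-17.2908i, -21.4164-2.4571i]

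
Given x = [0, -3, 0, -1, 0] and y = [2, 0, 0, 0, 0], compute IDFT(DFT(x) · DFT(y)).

(x ⊛ y)[n] = Σ(m=0 to 4) x[m] · y[(n-m) mod 5]

Computing each output sample:
(x ⊛ y)[0] = 0
(x ⊛ y)[1] = -6
(x ⊛ y)[2] = 0
(x ⊛ y)[3] = -2
(x ⊛ y)[4] = 0

x ⊛ y = [0, -6, 0, -2, 0]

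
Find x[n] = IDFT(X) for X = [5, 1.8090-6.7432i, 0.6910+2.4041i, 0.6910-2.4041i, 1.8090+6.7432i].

x[n] = (1/5) Σ(k=0 to 4) X[k] · e^(2πikn/5)

Computing each x[n]:
x[0] = 2
x[1] = 3
x[2] = 3
x[3] = -2
x[4] = -1

x = [2, 3, 3, -2, -1]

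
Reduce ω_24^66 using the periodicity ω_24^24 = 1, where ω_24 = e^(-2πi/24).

Since ω_24^24 = 1, powers reduce modulo 24.
66 mod 24 = 18
So ω_24^66 = ω_24^18 = e^(-2πi·18/24)

ω_24^66 = ω_24^18 = 1i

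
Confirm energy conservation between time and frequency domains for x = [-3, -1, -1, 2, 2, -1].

Time domain:
Σ|x[n]|² = |-3|² + |-1|² + |-1|² + |2|² + |2|² + |-1|² = 20.0000

Frequency domain:
(1/6)Σ|X[k]|² = (1/6)(|-2|² + |-6.5000+2.5981i|² + |-0.5000-2.5981i|² + |-2|² + |-0.5000+2.5981i|² + |-6.5000-2.5981i|²) = (1/6)·120.0000 = 20.0000

Both sides agree, confirming Parseval's theorem.

Σ|x[n]|² = (1/N)Σ|X[k]|² = 20.0000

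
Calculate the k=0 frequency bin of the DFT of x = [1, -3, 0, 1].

X[0] = Σ(n=0 to 3) x[n] · ω_4^0 = Σ x[n]
= (1) + (-3) + (0) + (1)

X[0] = -1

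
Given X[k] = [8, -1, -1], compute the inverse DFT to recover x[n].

x[n] = (1/3) Σ(k=0 to 2) X[k] · e^(2πikn/3)

Computing each x[n]:
x[0] = 2
x[1] = 3
x[2] = 3

x = [2, 3, 3]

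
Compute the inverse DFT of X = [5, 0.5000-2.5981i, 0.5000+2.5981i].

x[n] = (1/3) Σ(k=0 to 2) X[k] · e^(2πikn/3)

Computing each x[n]:
x[0] = 2
x[1] = 3
x[2] = 0

x = [2, 3, 0]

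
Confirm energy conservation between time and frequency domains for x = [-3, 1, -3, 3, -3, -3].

Time domain:
Σ|x[n]|² = |-3|² + |1|² + |-3|² + |3|² + |-3|² + |-3|² = 46.0000

Frequency domain:
(1/6)Σ|X[k]|² = (1/6)(|-8|² + |-4.0000-3.4641i|² + |4.0000-3.4641i|² + |-10|² + |4.0000+3.4641i|² + |-4.0000+3.4641i|²) = (1/6)·276.0000 = 46.0000

Both sides agree, confirming Parseval's theorem.

Σ|x[n]|² = (1/N)Σ|X[k]|² = 46.0000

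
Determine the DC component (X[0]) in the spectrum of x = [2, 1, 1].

X[0] = Σ(n=0 to 2) x[n] · ω_3^0 = Σ x[n]
= (2) + (1) + (1)

X[0] = 4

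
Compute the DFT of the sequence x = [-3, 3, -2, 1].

X[k] = Σ(n=0 to 3) x[n] · ω_4^(nk)
where ω_4 = e^(-2πi/4)

Computing each X[k]:
X[0] = -1
X[1] = -1-2i
X[2] = -9
X[3] = -1+2i

X = [-1, -1-2i, -9, -1+2i]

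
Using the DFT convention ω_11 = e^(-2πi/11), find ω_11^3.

ω_11^3 = e^(-2πi·3/11)
= cos(-2π·3/11) + i·sin(-2π·3/11)
= cos(-6π/11) + i·sin(-6π/11)

ω_11^3 = cos(-6π/11) + i·sin(-6π/11) = -0.1423-0.9898i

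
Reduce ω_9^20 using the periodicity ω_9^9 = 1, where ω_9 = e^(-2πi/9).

Since ω_9^9 = 1, powers reduce modulo 9.
20 mod 9 = 2
So ω_9^20 = ω_9^2 = e^(-2πi·2/9)

ω_9^20 = ω_9^2 = 0.1736-0.9848i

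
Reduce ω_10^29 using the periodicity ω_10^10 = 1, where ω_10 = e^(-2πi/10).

Since ω_10^10 = 1, powers reduce modulo 10.
29 mod 10 = 9
So ω_10^29 = ω_10^9 = e^(-2πi·9/10)

ω_10^29 = ω_10^9 = 0.8090+0.5878i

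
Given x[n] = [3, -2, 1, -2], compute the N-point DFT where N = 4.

X[k] = Σ(n=0 to 3) x[n] · ω_4^(nk)
where ω_4 = e^(-2πi/4)

Computing each X[k]:
X[0] = 0
X[1] = 2
X[2] = 8
X[3] = 2

X = [0, 2, 8, 2]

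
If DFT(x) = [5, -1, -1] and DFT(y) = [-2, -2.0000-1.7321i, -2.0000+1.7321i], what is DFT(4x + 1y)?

By linearity: DFT(4x + 1y) = 4·DFT(x) + 1·DFT(y)
= 4·[5, -1, -1] + 1·[-2, -2.0000-1.7321i, -2.0000+1.7321i]

Computing element-wise:
Z[0] = 4·(5) + 1·(-2) = 18
Z[1] = 4·(-1) + 1·(-2.0000-1.7321i) = -6.0000-1.7321i
Z[2] = 4·(-1) + 1·(-2.0000+1.7321i) = -6.0000+1.7321i

DFT(4x + 1y) = 4·X + 1·Y = [18, -6.0000-1.7321i, -6.0000+1.7321i]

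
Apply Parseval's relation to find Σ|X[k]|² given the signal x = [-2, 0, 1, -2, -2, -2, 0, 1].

Parseval: Σ|x[n]|² = (1/N)Σ|X[k]|², so Σ|X[k]|² = N·Σ|x[n]|² = 8·18.0000

Σ|X[k]|² = N·Σ|x[n]|² = 8·18.0000 = 144.0000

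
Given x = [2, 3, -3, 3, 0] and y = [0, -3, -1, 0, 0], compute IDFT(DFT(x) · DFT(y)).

(x ⊛ y)[n] = Σ(m=0 to 4) x[m] · y[(n-m) mod 5]

Computing each output sample:
(x ⊛ y)[0] = -3
(x ⊛ y)[1] = -6
(x ⊛ y)[2] = -11
(x ⊛ y)[3] = 6
(x ⊛ y)[4] = -6

x ⊛ y = [-3, -6, -11, 6, -6]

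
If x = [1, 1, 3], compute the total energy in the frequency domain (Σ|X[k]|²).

Parseval: Σ|x[n]|² = (1/N)Σ|X[k]|², so Σ|X[k]|² = N·Σ|x[n]|² = 3·11.0000

Σ|X[k]|² = N·Σ|x[n]|² = 3·11.0000 = 33.0000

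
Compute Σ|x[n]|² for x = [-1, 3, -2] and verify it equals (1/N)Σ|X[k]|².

Time domain:
Σ|x[n]|² = |-1|² + |3|² + |-2|² = 14.0000

Frequency domain:
(1/3)Σ|X[k]|² = (1/3)(|0|² + |-1.5000-4.3301i|² + |-1.5000+4.3301i|²) = (1/3)·42.0000 = 14.0000

Both sides agree, confirming Parseval's theorem.

Σ|x[n]|² = (1/N)Σ|X[k]|² = 14.0000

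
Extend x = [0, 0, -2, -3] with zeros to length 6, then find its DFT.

Original 4-point DFT: [-5, 2-3i, 1, 2+3i]
Zero-padded 6-point DFT provides frequency interpolation.

DFT_6([x, 0, ...]) = [-5, 4.0000+1.7321i, -2.0000-1.7321i, 1, -2.0000+1.7321i, 4.0000-1.7321i]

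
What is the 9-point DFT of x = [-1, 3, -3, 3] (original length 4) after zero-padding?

Original 4-point DFT: [2, 2, -10, 2]
Zero-padded 9-point DFT provides frequency interpolation.

DFT_9([x, 0, ...]) = [2, -0.7228-1.5720i, 0.8400+0.6697i, 2.0000-5.1962i, -7.6172-5.5525i, -7.6172+5.5525i, 2.0000+5.1962i, 0.8400-0.6697i, -0.7228+1.5720i]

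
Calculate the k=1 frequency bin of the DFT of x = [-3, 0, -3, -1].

X[1] = Σ(n=0 to 3) x[n] · ω_4^(1n) where ω_4 = e^(-2πi/4)
= (-3)·ω_4^0 + (0)·ω_4^1 + (-3)·ω_4^2 + (-1)·ω_4^3

X[1] = -1i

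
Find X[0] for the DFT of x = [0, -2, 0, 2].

X[0] = Σ(n=0 to 3) x[n] · ω_4^0 = Σ x[n]
= (0) + (-2) + (0) + (2)

X[0] = 0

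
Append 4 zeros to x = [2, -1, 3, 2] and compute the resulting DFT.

Original 4-point DFT: [6, -1+3i, 4, -1-3i]
Zero-padded 8-point DFT provides frequency interpolation.

DFT_8([x, 0, ...]) = [6, -0.1213-3.7071i, -1+3i, 4.1213+2.2929i, 4, 4.1213-2.2929i, -1-3i, -0.1213+3.7071i]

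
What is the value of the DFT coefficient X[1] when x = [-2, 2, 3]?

X[1] = Σ(n=0 to 2) x[n] · ω_3^(1n) where ω_3 = e^(-2πi/3)
= (-2)·ω_3^0 + (2)·ω_3^1 + (3)·ω_3^2

X[1] = -4.5000+0.8660i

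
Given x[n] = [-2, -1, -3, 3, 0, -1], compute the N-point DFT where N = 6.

X[k] = Σ(n=0 to 5) x[n] · ω_6^(nk)
where ω_6 = e^(-2πi/6)

Computing each X[k]:
X[0] = -4
X[1] = -4.5000+2.5981i
X[2] = 3.5000-2.5981i
X[3] = -6
X[4] = 3.5000+2.5981i
X[5] = -4.5000-2.5981i

X = [-4, -4.5000+2.5981i, 3.5000-2.5981i, -6, 3.5000+2.5981i, -4.5000-2.5981i]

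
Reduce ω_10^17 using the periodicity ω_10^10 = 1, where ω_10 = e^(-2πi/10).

Since ω_10^10 = 1, powers reduce modulo 10.
17 mod 10 = 7
So ω_10^17 = ω_10^7 = e^(-2πi·7/10)

ω_10^17 = ω_10^7 = -0.3090+0.9511i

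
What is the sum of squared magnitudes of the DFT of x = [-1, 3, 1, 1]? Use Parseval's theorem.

Parseval: Σ|x[n]|² = (1/N)Σ|X[k]|², so Σ|X[k]|² = N·Σ|x[n]|² = 4·12.0000

Σ|X[k]|² = N·Σ|x[n]|² = 4·12.0000 = 48.0000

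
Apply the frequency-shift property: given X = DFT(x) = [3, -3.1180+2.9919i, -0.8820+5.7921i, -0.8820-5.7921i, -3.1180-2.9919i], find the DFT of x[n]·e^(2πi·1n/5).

Modulation property: DFT(ω_5^(-1n)·x[n]) = X[(k-1) mod 5], so circularly shift X by 1 positions.

X[k-1] = [-3.1180-2.9919i, 3, -3.1180+2.9919i, -0.8820+5.7921i, -0.8820-5.7921i]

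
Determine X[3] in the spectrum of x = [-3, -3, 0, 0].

X[3] = Σ(n=0 to 3) x[n] · ω_4^(3n) where ω_4 = e^(-2πi/4)
= (-3)·ω_4^0 + (-3)·ω_4^3 + (0)·ω_4^6 + (0)·ω_4^9

X[3] = -3-3i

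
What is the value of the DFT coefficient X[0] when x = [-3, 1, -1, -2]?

X[0] = Σ(n=0 to 3) x[n] · ω_4^0 = Σ x[n]
= (-3) + (1) + (-1) + (-2)

X[0] = -5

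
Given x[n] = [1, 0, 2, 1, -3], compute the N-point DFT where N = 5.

X[k] = Σ(n=0 to 4) x[n] · ω_5^(nk)
where ω_5 = e^(-2πi/5)

Computing each X[k]:
X[0] = 1
X[1] = -2.3541-3.4410i
X[2] = 4.3541-0.8123i
X[3] = 4.3541+0.8123i
X[4] = -2.3541+3.4410i

X = [1, -2.3541-3.4410i, 4.3541-0.8123i, 4.3541+0.8123i, -2.3541+3.4410i]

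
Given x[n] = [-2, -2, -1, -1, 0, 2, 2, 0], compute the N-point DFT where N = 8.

X[k] = Σ(n=0 to 7) x[n] · ω_8^(nk)
where ω_8 = e^(-2πi/8)

Computing each X[k]:
X[0] = -2
X[1] = -4.1213+6.5355i
X[2] = -3-1i
X[3] = 0.1213+0.5355i
X[4] = 0
X[5] = 0.1213-0.5355i
X[6] = -3+1i
X[7] = -4.1213-6.5355i

X = [-2, -4.1213+6.5355i, -3-1i, 0.1213+0.5355i, 0, 0.1213-0.5355i, -3+1i, -4.1213-6.5355i]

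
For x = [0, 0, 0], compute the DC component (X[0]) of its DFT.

X[0] = Σ(n=0 to 2) x[n] · ω_3^0 = Σ x[n]
= (0) + (0) + (0)

X[0] = 0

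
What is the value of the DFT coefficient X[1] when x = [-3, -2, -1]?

X[1] = Σ(n=0 to 2) x[n] · ω_3^(1n) where ω_3 = e^(-2πi/3)
= (-3)·ω_3^0 + (-2)·ω_3^1 + (-1)·ω_3^2

X[1] = -1.5000+0.8660i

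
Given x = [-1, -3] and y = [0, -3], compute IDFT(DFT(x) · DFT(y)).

(x ⊛ y)[n] = Σ(m=0 to 1) x[m] · y[(n-m) mod 2]

Computing each output sample:
(x ⊛ y)[0] = 9
(x ⊛ y)[1] = 3

x ⊛ y = [9, 3]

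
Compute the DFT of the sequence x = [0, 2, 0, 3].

X[k] = Σ(n=0 to 3) x[n] · ω_4^(nk)
where ω_4 = e^(-2πi/4)

Computing each X[k]:
X[0] = 5
X[1] = 1i
X[2] = -5
X[3] = -1i

X = [5, 1i, -5, -1i]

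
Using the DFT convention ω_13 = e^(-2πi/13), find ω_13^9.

ω_13^9 = e^(-2πi·9/13)
= cos(-2π·9/13) + i·sin(-2π·9/13)
= cos(-18π/13) + i·sin(-18π/13)

ω_13^9 = cos(-18π/13) + i·sin(-18π/13) = -0.3546+0.9350i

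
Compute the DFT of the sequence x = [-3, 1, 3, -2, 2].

X[k] = Σ(n=0 to 4) x[n] · ω_5^(nk)
where ω_5 = e^(-2πi/5)

Computing each X[k]:
X[0] = 1
X[1] = -2.8820-1.9879i
X[2] = -5.1180+5.3431i
X[3] = -5.1180-5.3431i
X[4] = -2.8820+1.9879i

X = [1, -2.8820-1.9879i, -5.1180+5.3431i, -5.1180-5.3431i, -2.8820+1.9879i]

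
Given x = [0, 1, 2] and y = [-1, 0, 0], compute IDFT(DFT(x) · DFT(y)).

(x ⊛ y)[n] = Σ(m=0 to 2) x[m] · y[(n-m) mod 3]

Computing each output sample:
(x ⊛ y)[0] = 0
(x ⊛ y)[1] = -1
(x ⊛ y)[2] = -2

x ⊛ y = [0, -1, -2]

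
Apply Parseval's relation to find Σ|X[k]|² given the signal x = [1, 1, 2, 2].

Parseval: Σ|x[n]|² = (1/N)Σ|X[k]|², so Σ|X[k]|² = N·Σ|x[n]|² = 4·10.0000

Σ|X[k]|² = N·Σ|x[n]|² = 4·10.0000 = 40.0000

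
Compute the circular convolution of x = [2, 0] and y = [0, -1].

(x ⊛ y)[n] = Σ(m=0 to 1) x[m] · y[(n-m) mod 2]

Computing each output sample:
(x ⊛ y)[0] = 0
(x ⊛ y)[1] = -2

x ⊛ y = [0, -2]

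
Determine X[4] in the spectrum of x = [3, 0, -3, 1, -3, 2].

X[4] = Σ(n=0 to 5) x[n] · ω_6^(4n) where ω_6 = e^(-2πi/6)
= (3)·ω_6^0 + (0)·ω_6^4 + (-3)·ω_6^8 + (1)·ω_6^12 + (-3)·ω_6^16 + (2)·ω_6^20

X[4] = 6.0000-1.7321i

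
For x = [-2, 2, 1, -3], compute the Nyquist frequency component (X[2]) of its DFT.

X[2] = Σ(n=0 to 3) x[n] · ω_4^(2n) where ω_4 = e^(-2πi/4)
= (-2)·ω_4^0 + (2)·ω_4^2 + (1)·ω_4^4 + (-3)·ω_4^6

X[2] = 0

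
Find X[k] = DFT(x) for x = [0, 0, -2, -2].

X[k] = Σ(n=0 to 3) x[n] · ω_4^(nk)
where ω_4 = e^(-2πi/4)

Computing each X[k]:
X[0] = -4
X[1] = 2-2i
X[2] = 0
X[3] = 2+2i

X = [-4, 2-2i, 0, 2+2i]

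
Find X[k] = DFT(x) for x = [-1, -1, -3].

X[k] = Σ(n=0 to 2) x[n] · ω_3^(nk)
where ω_3 = e^(-2πi/3)

Computing each X[k]:
X[0] = -5
X[1] = 1.0000-1.7321i
X[2] = 1.0000+1.7321i

X = [-5, 1.0000-1.7321i, 1.0000+1.7321i]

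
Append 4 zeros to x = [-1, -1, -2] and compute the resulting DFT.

Original 3-point DFT: [-4, 0.5000-0.8660i, 0.5000+0.8660i]
Zero-padded 7-point DFT provides frequency interpolation.

DFT_7([x, 0, ...]) = [-4, -1.1784+2.7317i, 1.0245+0.1072i, -1.3460-1.1298i, -1.3460+1.1298i, 1.0245-0.1072i, -1.1784-2.7317i]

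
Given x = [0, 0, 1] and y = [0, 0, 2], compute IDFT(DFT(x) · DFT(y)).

(x ⊛ y)[n] = Σ(m=0 to 2) x[m] · y[(n-m) mod 3]

Computing each output sample:
(x ⊛ y)[0] = 0
(x ⊛ y)[1] = 2
(x ⊛ y)[2] = 0

x ⊛ y = [0, 2, 0]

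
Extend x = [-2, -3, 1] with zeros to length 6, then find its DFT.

Original 3-point DFT: [-4, -1.0000+3.4641i, -1.0000-3.4641i]
Zero-padded 6-point DFT provides frequency interpolation.

DFT_6([x, 0, ...]) = [-4, -4.0000+1.7321i, -1.0000+3.4641i, 2, -1.0000-3.4641i, -4.0000-1.7321i]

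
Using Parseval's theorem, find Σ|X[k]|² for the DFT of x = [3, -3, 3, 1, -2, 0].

Parseval: Σ|x[n]|² = (1/N)Σ|X[k]|², so Σ|X[k]|² = N·Σ|x[n]|² = 6·32.0000

Σ|X[k]|² = N·Σ|x[n]|² = 6·32.0000 = 192.0000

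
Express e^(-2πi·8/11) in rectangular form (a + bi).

ω_11^8 = e^(-2πi·8/11)
= cos(-2π·8/11) + i·sin(-2π·8/11)
= cos(-16π/11) + i·sin(-16π/11)

ω_11^8 = cos(-16π/11) + i·sin(-16π/11) = -0.1423+0.9898i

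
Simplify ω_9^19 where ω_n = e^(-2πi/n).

Since ω_9^9 = 1, powers reduce modulo 9.
19 mod 9 = 1
So ω_9^19 = ω_9^1 = e^(-2πi·1/9)

ω_9^19 = ω_9^1 = 0.7660-0.6428i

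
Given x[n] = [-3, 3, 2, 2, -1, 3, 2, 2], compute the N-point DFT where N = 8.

X[k] = Σ(n=0 to 7) x[n] · ω_8^(nk)
where ω_8 = e^(-2πi/8)

Computing each X[k]:
X[0] = 10
X[1] = -2
X[2] = -8-2i
X[3] = -2
X[4] = -10
X[5] = -2
X[6] = -8+2i
X[7] = -2

X = [10, -2, -8-2i, -2, -10, -2, -8+2i, -2]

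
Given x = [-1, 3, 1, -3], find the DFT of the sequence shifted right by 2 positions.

Time shift by 2: X_shifted[k] = ω_4^(2k) · X[k]
Shifted x = [1, -3, -1, 3]

DFT(x[n-2]) = [0, 2+6i, 0, 2-6i]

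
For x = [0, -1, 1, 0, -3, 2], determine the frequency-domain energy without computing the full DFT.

Parseval: Σ|x[n]|² = (1/N)Σ|X[k]|², so Σ|X[k]|² = N·Σ|x[n]|² = 6·15.0000

Σ|X[k]|² = N·Σ|x[n]|² = 6·15.0000 = 90.0000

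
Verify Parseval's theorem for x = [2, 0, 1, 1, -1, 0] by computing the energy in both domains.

Time domain:
Σ|x[n]|² = |2|² + |0|² + |1|² + |1|² + |-1|² + |0|² = 7.0000

Frequency domain:
(1/6)Σ|X[k]|² = (1/6)(|3|² + |1.0000-1.7321i|² + |3.0000+1.7321i|² + |1|² + |3.0000-1.7321i|² + |1.0000+1.7321i|²) = (1/6)·42.0000 = 7.0000

Both sides agree, confirming Parseval's theorem.

Σ|x[n]|² = (1/N)Σ|X[k]|² = 7.0000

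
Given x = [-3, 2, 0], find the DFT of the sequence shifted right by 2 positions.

Time shift by 2: X_shifted[k] = ω_3^(2k) · X[k]
Shifted x = [2, 0, -3]

DFT(x[n-2]) = [-1, 3.5000-2.5981i, 3.5000+2.5981i]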